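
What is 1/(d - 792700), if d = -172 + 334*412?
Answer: -1/655264 ≈ -1.5261e-6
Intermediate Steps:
d = 137436 (d = -172 + 137608 = 137436)
1/(d - 792700) = 1/(137436 - 792700) = 1/(-655264) = -1/655264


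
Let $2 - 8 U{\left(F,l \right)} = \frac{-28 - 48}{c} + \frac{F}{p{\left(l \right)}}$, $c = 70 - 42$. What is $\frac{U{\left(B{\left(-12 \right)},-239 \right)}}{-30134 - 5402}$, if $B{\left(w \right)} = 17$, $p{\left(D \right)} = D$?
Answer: $- \frac{4003}{237806912} \approx -1.6833 \cdot 10^{-5}$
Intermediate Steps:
$c = 28$
$U{\left(F,l \right)} = \frac{33}{56} - \frac{F}{8 l}$ ($U{\left(F,l \right)} = \frac{1}{4} - \frac{\frac{-28 - 48}{28} + \frac{F}{l}}{8} = \frac{1}{4} - \frac{\left(-76\right) \frac{1}{28} + \frac{F}{l}}{8} = \frac{1}{4} - \frac{- \frac{19}{7} + \frac{F}{l}}{8} = \frac{1}{4} - \left(- \frac{19}{56} + \frac{F}{8 l}\right) = \frac{33}{56} - \frac{F}{8 l}$)
$\frac{U{\left(B{\left(-12 \right)},-239 \right)}}{-30134 - 5402} = \frac{\frac{33}{56} - \frac{17}{8 \left(-239\right)}}{-30134 - 5402} = \frac{\frac{33}{56} - \frac{17}{8} \left(- \frac{1}{239}\right)}{-35536} = \left(\frac{33}{56} + \frac{17}{1912}\right) \left(- \frac{1}{35536}\right) = \frac{4003}{6692} \left(- \frac{1}{35536}\right) = - \frac{4003}{237806912}$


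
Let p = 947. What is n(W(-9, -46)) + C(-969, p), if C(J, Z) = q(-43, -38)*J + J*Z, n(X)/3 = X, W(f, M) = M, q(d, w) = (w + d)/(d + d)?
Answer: -79007655/86 ≈ -9.1869e+5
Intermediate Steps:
q(d, w) = (d + w)/(2*d) (q(d, w) = (d + w)/((2*d)) = (d + w)*(1/(2*d)) = (d + w)/(2*d))
n(X) = 3*X
C(J, Z) = 81*J/86 + J*Z (C(J, Z) = ((½)*(-43 - 38)/(-43))*J + J*Z = ((½)*(-1/43)*(-81))*J + J*Z = 81*J/86 + J*Z)
n(W(-9, -46)) + C(-969, p) = 3*(-46) + (1/86)*(-969)*(81 + 86*947) = -138 + (1/86)*(-969)*(81 + 81442) = -138 + (1/86)*(-969)*81523 = -138 - 78995787/86 = -79007655/86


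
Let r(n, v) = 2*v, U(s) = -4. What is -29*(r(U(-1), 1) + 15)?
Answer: -493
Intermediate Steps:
-29*(r(U(-1), 1) + 15) = -29*(2*1 + 15) = -29*(2 + 15) = -29*17 = -493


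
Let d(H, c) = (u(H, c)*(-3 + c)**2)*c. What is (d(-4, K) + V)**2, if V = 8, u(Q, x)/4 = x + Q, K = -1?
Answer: 107584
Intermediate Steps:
u(Q, x) = 4*Q + 4*x (u(Q, x) = 4*(x + Q) = 4*(Q + x) = 4*Q + 4*x)
d(H, c) = c*(-3 + c)**2*(4*H + 4*c) (d(H, c) = ((4*H + 4*c)*(-3 + c)**2)*c = ((-3 + c)**2*(4*H + 4*c))*c = c*(-3 + c)**2*(4*H + 4*c))
(d(-4, K) + V)**2 = (4*(-1)*(-3 - 1)**2*(-4 - 1) + 8)**2 = (4*(-1)*(-4)**2*(-5) + 8)**2 = (4*(-1)*16*(-5) + 8)**2 = (320 + 8)**2 = 328**2 = 107584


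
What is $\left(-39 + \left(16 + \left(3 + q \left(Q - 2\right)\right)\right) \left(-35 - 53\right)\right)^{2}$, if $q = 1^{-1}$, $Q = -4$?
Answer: $1399489$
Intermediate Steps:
$q = 1$
$\left(-39 + \left(16 + \left(3 + q \left(Q - 2\right)\right)\right) \left(-35 - 53\right)\right)^{2} = \left(-39 + \left(16 + \left(3 + 1 \left(-4 - 2\right)\right)\right) \left(-35 - 53\right)\right)^{2} = \left(-39 + \left(16 + \left(3 + 1 \left(-4 - 2\right)\right)\right) \left(-88\right)\right)^{2} = \left(-39 + \left(16 + \left(3 + 1 \left(-6\right)\right)\right) \left(-88\right)\right)^{2} = \left(-39 + \left(16 + \left(3 - 6\right)\right) \left(-88\right)\right)^{2} = \left(-39 + \left(16 - 3\right) \left(-88\right)\right)^{2} = \left(-39 + 13 \left(-88\right)\right)^{2} = \left(-39 - 1144\right)^{2} = \left(-1183\right)^{2} = 1399489$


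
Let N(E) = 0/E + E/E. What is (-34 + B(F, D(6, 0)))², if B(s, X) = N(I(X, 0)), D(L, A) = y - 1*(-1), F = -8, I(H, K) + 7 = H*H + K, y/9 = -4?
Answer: 1089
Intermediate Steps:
y = -36 (y = 9*(-4) = -36)
I(H, K) = -7 + K + H² (I(H, K) = -7 + (H*H + K) = -7 + (H² + K) = -7 + (K + H²) = -7 + K + H²)
D(L, A) = -35 (D(L, A) = -36 - 1*(-1) = -36 + 1 = -35)
N(E) = 1 (N(E) = 0 + 1 = 1)
B(s, X) = 1
(-34 + B(F, D(6, 0)))² = (-34 + 1)² = (-33)² = 1089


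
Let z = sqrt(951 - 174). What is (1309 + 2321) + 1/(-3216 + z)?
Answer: 12513672518/3447293 - sqrt(777)/10341879 ≈ 3630.0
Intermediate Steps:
z = sqrt(777) ≈ 27.875
(1309 + 2321) + 1/(-3216 + z) = (1309 + 2321) + 1/(-3216 + sqrt(777)) = 3630 + 1/(-3216 + sqrt(777))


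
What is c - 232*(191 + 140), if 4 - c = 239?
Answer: -77027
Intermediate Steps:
c = -235 (c = 4 - 1*239 = 4 - 239 = -235)
c - 232*(191 + 140) = -235 - 232*(191 + 140) = -235 - 232*331 = -235 - 76792 = -77027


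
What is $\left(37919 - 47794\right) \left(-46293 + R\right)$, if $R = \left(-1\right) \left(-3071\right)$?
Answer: $426817250$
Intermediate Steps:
$R = 3071$
$\left(37919 - 47794\right) \left(-46293 + R\right) = \left(37919 - 47794\right) \left(-46293 + 3071\right) = \left(-9875\right) \left(-43222\right) = 426817250$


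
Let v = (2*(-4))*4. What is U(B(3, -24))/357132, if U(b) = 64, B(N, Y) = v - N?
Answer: 16/89283 ≈ 0.00017921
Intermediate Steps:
v = -32 (v = -8*4 = -32)
B(N, Y) = -32 - N
U(B(3, -24))/357132 = 64/357132 = 64*(1/357132) = 16/89283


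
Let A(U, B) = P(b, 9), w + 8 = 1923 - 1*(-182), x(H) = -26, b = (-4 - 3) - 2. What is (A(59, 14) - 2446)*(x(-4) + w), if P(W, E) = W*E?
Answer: -5233417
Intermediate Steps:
b = -9 (b = -7 - 2 = -9)
P(W, E) = E*W
w = 2097 (w = -8 + (1923 - 1*(-182)) = -8 + (1923 + 182) = -8 + 2105 = 2097)
A(U, B) = -81 (A(U, B) = 9*(-9) = -81)
(A(59, 14) - 2446)*(x(-4) + w) = (-81 - 2446)*(-26 + 2097) = -2527*2071 = -5233417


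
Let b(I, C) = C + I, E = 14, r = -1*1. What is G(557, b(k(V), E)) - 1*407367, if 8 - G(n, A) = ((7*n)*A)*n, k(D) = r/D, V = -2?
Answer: -63795265/2 ≈ -3.1898e+7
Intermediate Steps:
r = -1
k(D) = -1/D
G(n, A) = 8 - 7*A*n² (G(n, A) = 8 - (7*n)*A*n = 8 - 7*A*n*n = 8 - 7*A*n²)
G(557, b(k(V), E)) - 1*407367 = (8 - 7*(14 - 1/(-2))*557²) - 1*407367 = (8 - 7*(14 - 1*(-½))*310249) - 407367 = (8 - 7*(14 + ½)*310249) - 407367 = (8 - 7*29/2*310249) - 407367 = (8 - 62980547/2) - 407367 = -62980531/2 - 407367 = -63795265/2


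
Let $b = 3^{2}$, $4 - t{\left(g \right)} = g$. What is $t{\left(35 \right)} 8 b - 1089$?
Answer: $-3321$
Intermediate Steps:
$t{\left(g \right)} = 4 - g$
$b = 9$
$t{\left(35 \right)} 8 b - 1089 = \left(4 - 35\right) 8 \cdot 9 - 1089 = \left(4 - 35\right) 72 - 1089 = \left(-31\right) 72 - 1089 = -2232 - 1089 = -3321$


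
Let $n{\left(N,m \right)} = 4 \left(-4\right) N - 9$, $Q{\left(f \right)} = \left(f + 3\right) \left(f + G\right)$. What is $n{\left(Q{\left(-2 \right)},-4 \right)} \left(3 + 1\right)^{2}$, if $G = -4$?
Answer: $1392$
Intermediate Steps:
$Q{\left(f \right)} = \left(-4 + f\right) \left(3 + f\right)$ ($Q{\left(f \right)} = \left(f + 3\right) \left(f - 4\right) = \left(3 + f\right) \left(-4 + f\right) = \left(-4 + f\right) \left(3 + f\right)$)
$n{\left(N,m \right)} = -9 - 16 N$ ($n{\left(N,m \right)} = - 16 N - 9 = -9 - 16 N$)
$n{\left(Q{\left(-2 \right)},-4 \right)} \left(3 + 1\right)^{2} = \left(-9 - 16 \left(-12 + \left(-2\right)^{2} - -2\right)\right) \left(3 + 1\right)^{2} = \left(-9 - 16 \left(-12 + 4 + 2\right)\right) 4^{2} = \left(-9 - -96\right) 16 = \left(-9 + 96\right) 16 = 87 \cdot 16 = 1392$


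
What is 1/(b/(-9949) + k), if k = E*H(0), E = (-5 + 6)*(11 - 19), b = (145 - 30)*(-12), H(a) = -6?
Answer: 9949/478932 ≈ 0.020773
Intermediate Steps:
b = -1380 (b = 115*(-12) = -1380)
E = -8 (E = 1*(-8) = -8)
k = 48 (k = -8*(-6) = 48)
1/(b/(-9949) + k) = 1/(-1380/(-9949) + 48) = 1/(-1380*(-1/9949) + 48) = 1/(1380/9949 + 48) = 1/(478932/9949) = 9949/478932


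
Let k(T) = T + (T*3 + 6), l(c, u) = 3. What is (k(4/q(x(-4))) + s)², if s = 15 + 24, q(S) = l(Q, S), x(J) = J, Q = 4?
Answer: 22801/9 ≈ 2533.4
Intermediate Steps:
q(S) = 3
k(T) = 6 + 4*T (k(T) = T + (3*T + 6) = T + (6 + 3*T) = 6 + 4*T)
s = 39
(k(4/q(x(-4))) + s)² = ((6 + 4*(4/3)) + 39)² = ((6 + 16/3) + 39)² = (34/3 + 39)² = (151/3)² = 22801/9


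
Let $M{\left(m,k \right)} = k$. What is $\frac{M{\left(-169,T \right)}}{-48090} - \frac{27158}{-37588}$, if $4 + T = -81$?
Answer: $\frac{32730580}{45190173} \approx 0.72429$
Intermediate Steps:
$T = -85$ ($T = -4 - 81 = -85$)
$\frac{M{\left(-169,T \right)}}{-48090} - \frac{27158}{-37588} = - \frac{85}{-48090} - \frac{27158}{-37588} = \left(-85\right) \left(- \frac{1}{48090}\right) - - \frac{13579}{18794} = \frac{17}{9618} + \frac{13579}{18794} = \frac{32730580}{45190173}$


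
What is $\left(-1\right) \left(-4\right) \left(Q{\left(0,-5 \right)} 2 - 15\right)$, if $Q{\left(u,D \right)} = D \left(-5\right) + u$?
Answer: $140$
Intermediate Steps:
$Q{\left(u,D \right)} = u - 5 D$ ($Q{\left(u,D \right)} = - 5 D + u = u - 5 D$)
$\left(-1\right) \left(-4\right) \left(Q{\left(0,-5 \right)} 2 - 15\right) = \left(-1\right) \left(-4\right) \left(\left(0 - -25\right) 2 - 15\right) = 4 \left(\left(0 + 25\right) 2 - 15\right) = 4 \left(25 \cdot 2 - 15\right) = 4 \left(50 - 15\right) = 4 \cdot 35 = 140$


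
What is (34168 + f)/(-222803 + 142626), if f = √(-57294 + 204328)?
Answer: -34168/80177 - √147034/80177 ≈ -0.43094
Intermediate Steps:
f = √147034 ≈ 383.45
(34168 + f)/(-222803 + 142626) = (34168 + √147034)/(-222803 + 142626) = (34168 + √147034)/(-80177) = (34168 + √147034)*(-1/80177) = -34168/80177 - √147034/80177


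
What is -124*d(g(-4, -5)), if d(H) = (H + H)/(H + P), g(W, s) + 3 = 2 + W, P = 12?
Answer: 1240/7 ≈ 177.14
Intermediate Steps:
g(W, s) = -1 + W (g(W, s) = -3 + (2 + W) = -1 + W)
d(H) = 2*H/(12 + H) (d(H) = (H + H)/(H + 12) = (2*H)/(12 + H) = 2*H/(12 + H))
-124*d(g(-4, -5)) = -248*(-1 - 4)/(12 + (-1 - 4)) = -248*(-5)/(12 - 5) = -248*(-5)/7 = -124*(-10/7) = 1240/7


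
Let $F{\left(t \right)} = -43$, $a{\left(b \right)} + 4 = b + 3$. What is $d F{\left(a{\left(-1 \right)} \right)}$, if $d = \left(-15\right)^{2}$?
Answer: $-9675$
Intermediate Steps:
$a{\left(b \right)} = -1 + b$ ($a{\left(b \right)} = -4 + \left(b + 3\right) = -4 + \left(3 + b\right) = -1 + b$)
$d = 225$
$d F{\left(a{\left(-1 \right)} \right)} = 225 \left(-43\right) = -9675$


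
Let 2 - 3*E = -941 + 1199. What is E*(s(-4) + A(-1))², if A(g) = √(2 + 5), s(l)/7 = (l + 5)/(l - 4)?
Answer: -1988/3 + 448*√7/3 ≈ -267.57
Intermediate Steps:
E = -256/3 (E = ⅔ - (-941 + 1199)/3 = ⅔ - ⅓*258 = ⅔ - 86 = -256/3 ≈ -85.333)
s(l) = 7*(5 + l)/(-4 + l) (s(l) = 7*((l + 5)/(l - 4)) = 7*((5 + l)/(-4 + l)) = 7*(5 + l)/(-4 + l))
A(g) = √7
E*(s(-4) + A(-1))² = -256*(7*(5 - 4)/(-4 - 4) + √7)²/3 = -256*(7*1/(-8) + √7)²/3 = -256*(7*(-⅛)*1 + √7)²/3 = -256*(-7/8 + √7)²/3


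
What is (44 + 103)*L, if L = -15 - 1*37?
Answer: -7644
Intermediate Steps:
L = -52 (L = -15 - 37 = -52)
(44 + 103)*L = (44 + 103)*(-52) = 147*(-52) = -7644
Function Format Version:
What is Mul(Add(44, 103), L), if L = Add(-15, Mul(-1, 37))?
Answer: -7644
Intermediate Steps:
L = -52 (L = Add(-15, -37) = -52)
Mul(Add(44, 103), L) = Mul(Add(44, 103), -52) = Mul(147, -52) = -7644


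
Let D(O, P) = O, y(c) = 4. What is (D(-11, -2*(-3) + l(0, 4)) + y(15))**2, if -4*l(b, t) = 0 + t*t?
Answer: 49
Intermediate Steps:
l(b, t) = -t**2/4 (l(b, t) = -(0 + t*t)/4 = -(0 + t**2)/4 = -t**2/4)
(D(-11, -2*(-3) + l(0, 4)) + y(15))**2 = (-11 + 4)**2 = (-7)**2 = 49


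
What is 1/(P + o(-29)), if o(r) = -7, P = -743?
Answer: -1/750 ≈ -0.0013333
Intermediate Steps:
1/(P + o(-29)) = 1/(-743 - 7) = 1/(-750) = -1/750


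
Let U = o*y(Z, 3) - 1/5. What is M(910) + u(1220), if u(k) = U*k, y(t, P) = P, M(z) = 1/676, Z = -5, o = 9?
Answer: 22102497/676 ≈ 32696.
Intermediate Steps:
M(z) = 1/676
U = 134/5 (U = 9*3 - 1/5 = 27 - 1*⅕ = 27 - ⅕ = 134/5 ≈ 26.800)
u(k) = 134*k/5
M(910) + u(1220) = 1/676 + (134/5)*1220 = 1/676 + 32696 = 22102497/676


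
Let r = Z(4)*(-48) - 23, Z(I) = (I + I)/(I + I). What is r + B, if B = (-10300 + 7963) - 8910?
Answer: -11318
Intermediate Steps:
Z(I) = 1 (Z(I) = (2*I)/((2*I)) = (2*I)*(1/(2*I)) = 1)
r = -71 (r = 1*(-48) - 23 = -48 - 23 = -71)
B = -11247 (B = -2337 - 8910 = -11247)
r + B = -71 - 11247 = -11318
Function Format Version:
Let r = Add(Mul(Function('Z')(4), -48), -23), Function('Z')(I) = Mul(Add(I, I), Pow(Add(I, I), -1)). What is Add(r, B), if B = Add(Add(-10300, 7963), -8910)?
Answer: -11318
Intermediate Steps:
Function('Z')(I) = 1 (Function('Z')(I) = Mul(Mul(2, I), Pow(Mul(2, I), -1)) = Mul(Mul(2, I), Mul(Rational(1, 2), Pow(I, -1))) = 1)
r = -71 (r = Add(Mul(1, -48), -23) = Add(-48, -23) = -71)
B = -11247 (B = Add(-2337, -8910) = -11247)
Add(r, B) = Add(-71, -11247) = -11318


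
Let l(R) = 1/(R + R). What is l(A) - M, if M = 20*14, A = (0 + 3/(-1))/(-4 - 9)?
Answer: -1667/6 ≈ -277.83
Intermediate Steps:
A = 3/13 (A = (0 + 3*(-1))/(-13) = (0 - 3)*(-1/13) = -3*(-1/13) = 3/13 ≈ 0.23077)
l(R) = 1/(2*R)
M = 280
l(A) - M = 1/(2*(3/13)) - 1*280 = (1/2)*(13/3) - 280 = 13/6 - 280 = -1667/6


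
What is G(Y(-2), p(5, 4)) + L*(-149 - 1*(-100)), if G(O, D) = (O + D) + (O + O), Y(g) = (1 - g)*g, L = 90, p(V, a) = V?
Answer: -4423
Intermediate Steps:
Y(g) = g*(1 - g)
G(O, D) = D + 3*O (G(O, D) = (D + O) + 2*O = D + 3*O)
G(Y(-2), p(5, 4)) + L*(-149 - 1*(-100)) = (5 + 3*(-2*(1 - 1*(-2)))) + 90*(-149 - 1*(-100)) = (5 + 3*(-2*(1 + 2))) + 90*(-149 + 100) = (5 + 3*(-2*3)) + 90*(-49) = (5 + 3*(-6)) - 4410 = (5 - 18) - 4410 = -13 - 4410 = -4423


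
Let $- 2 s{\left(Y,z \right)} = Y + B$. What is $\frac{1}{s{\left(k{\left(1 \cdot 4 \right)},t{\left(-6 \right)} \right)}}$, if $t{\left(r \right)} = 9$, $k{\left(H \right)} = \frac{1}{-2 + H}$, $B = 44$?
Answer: $- \frac{4}{89} \approx -0.044944$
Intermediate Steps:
$s{\left(Y,z \right)} = -22 - \frac{Y}{2}$ ($s{\left(Y,z \right)} = - \frac{Y + 44}{2} = - \frac{44 + Y}{2} = -22 - \frac{Y}{2}$)
$\frac{1}{s{\left(k{\left(1 \cdot 4 \right)},t{\left(-6 \right)} \right)}} = \frac{1}{-22 - \frac{1}{2 \left(-2 + 1 \cdot 4\right)}} = \frac{1}{-22 - \frac{1}{2 \left(-2 + 4\right)}} = \frac{1}{-22 - \frac{1}{2 \cdot 2}} = \frac{1}{-22 - \frac{1}{4}} = \frac{1}{- \frac{89}{4}} = - \frac{4}{89}$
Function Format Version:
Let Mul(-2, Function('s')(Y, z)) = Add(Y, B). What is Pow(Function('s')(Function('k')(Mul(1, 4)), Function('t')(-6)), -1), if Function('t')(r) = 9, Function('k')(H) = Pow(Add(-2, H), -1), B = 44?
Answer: Rational(-4, 89) ≈ -0.044944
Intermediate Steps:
Function('s')(Y, z) = Add(-22, Mul(Rational(-1, 2), Y)) (Function('s')(Y, z) = Mul(Rational(-1, 2), Add(Y, 44)) = Mul(Rational(-1, 2), Add(44, Y)) = Add(-22, Mul(Rational(-1, 2), Y)))
Pow(Function('s')(Function('k')(Mul(1, 4)), Function('t')(-6)), -1) = Pow(Add(-22, Mul(Rational(-1, 2), Pow(Add(-2, Mul(1, 4)), -1))), -1) = Pow(Add(-22, Mul(Rational(-1, 2), Pow(Add(-2, 4), -1))), -1) = Pow(Add(-22, Mul(Rational(-1, 2), Pow(2, -1))), -1) = Pow(Add(-22, Mul(Rational(-1, 2), Rational(1, 2))), -1) = Pow(Add(-22, Rational(-1, 4)), -1) = Pow(Rational(-89, 4), -1) = Rational(-4, 89)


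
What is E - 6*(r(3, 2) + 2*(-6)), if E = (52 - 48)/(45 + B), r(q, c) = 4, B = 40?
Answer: 4084/85 ≈ 48.047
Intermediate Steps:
E = 4/85 (E = (52 - 48)/(45 + 40) = 4/85 ≈ 0.047059)
E - 6*(r(3, 2) + 2*(-6)) = 4/85 - 6*(4 + 2*(-6)) = 4/85 - 6*(4 - 12) = 4/85 - 6*(-8) = 4/85 + 48 = 4084/85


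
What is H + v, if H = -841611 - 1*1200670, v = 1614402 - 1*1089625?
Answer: -1517504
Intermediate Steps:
v = 524777 (v = 1614402 - 1089625 = 524777)
H = -2042281 (H = -841611 - 1200670 = -2042281)
H + v = -2042281 + 524777 = -1517504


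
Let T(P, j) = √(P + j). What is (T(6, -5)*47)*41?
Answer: 1927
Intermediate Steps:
(T(6, -5)*47)*41 = (√(6 - 5)*47)*41 = (√1*47)*41 = (1*47)*41 = 47*41 = 1927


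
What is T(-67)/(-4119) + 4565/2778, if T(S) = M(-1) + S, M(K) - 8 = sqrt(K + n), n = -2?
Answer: 6322379/3814194 - I*sqrt(3)/4119 ≈ 1.6576 - 0.0004205*I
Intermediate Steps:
M(K) = 8 + sqrt(-2 + K) (M(K) = 8 + sqrt(K - 2) = 8 + sqrt(-2 + K))
T(S) = 8 + S + I*sqrt(3) (T(S) = (8 + sqrt(-2 - 1)) + S = (8 + sqrt(-3)) + S = (8 + I*sqrt(3)) + S = 8 + S + I*sqrt(3))
T(-67)/(-4119) + 4565/2778 = (8 - 67 + I*sqrt(3))/(-4119) + 4565/2778 = (-59 + I*sqrt(3))*(-1/4119) + 4565*(1/2778) = (59/4119 - I*sqrt(3)/4119) + 4565/2778 = 6322379/3814194 - I*sqrt(3)/4119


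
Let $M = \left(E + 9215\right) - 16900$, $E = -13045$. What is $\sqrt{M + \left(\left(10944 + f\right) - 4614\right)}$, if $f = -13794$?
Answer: $i \sqrt{28194} \approx 167.91 i$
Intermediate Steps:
$M = -20730$ ($M = \left(-13045 + 9215\right) - 16900 = -3830 - 16900 = -20730$)
$\sqrt{M + \left(\left(10944 + f\right) - 4614\right)} = \sqrt{-20730 + \left(\left(10944 - 13794\right) - 4614\right)} = \sqrt{-20730 - 7464} = \sqrt{-28194} = i \sqrt{28194}$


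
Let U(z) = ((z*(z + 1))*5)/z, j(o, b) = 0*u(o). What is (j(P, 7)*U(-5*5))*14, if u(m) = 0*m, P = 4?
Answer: 0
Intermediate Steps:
u(m) = 0
j(o, b) = 0 (j(o, b) = 0*0 = 0)
U(z) = 5 + 5*z (U(z) = ((z*(1 + z))*5)/z = (5*z*(1 + z))/z = 5 + 5*z)
(j(P, 7)*U(-5*5))*14 = (0*(5 + 5*(-5*5)))*14 = (0*(5 + 5*(-25)))*14 = (0*(5 - 125))*14 = (0*(-120))*14 = 0*14 = 0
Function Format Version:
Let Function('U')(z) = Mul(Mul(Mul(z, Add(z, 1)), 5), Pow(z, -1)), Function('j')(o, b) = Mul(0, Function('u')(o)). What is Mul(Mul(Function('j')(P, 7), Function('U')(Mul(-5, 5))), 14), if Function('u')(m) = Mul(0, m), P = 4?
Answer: 0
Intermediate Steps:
Function('u')(m) = 0
Function('j')(o, b) = 0 (Function('j')(o, b) = Mul(0, 0) = 0)
Function('U')(z) = Add(5, Mul(5, z)) (Function('U')(z) = Mul(Mul(Mul(z, Add(1, z)), 5), Pow(z, -1)) = Mul(Mul(5, z, Add(1, z)), Pow(z, -1)) = Add(5, Mul(5, z)))
Mul(Mul(Function('j')(P, 7), Function('U')(Mul(-5, 5))), 14) = Mul(Mul(0, Add(5, Mul(5, Mul(-5, 5)))), 14) = Mul(Mul(0, Add(5, Mul(5, -25))), 14) = Mul(Mul(0, Add(5, -125)), 14) = Mul(Mul(0, -120), 14) = Mul(0, 14) = 0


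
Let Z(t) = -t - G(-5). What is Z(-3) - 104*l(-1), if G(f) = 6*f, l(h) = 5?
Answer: -487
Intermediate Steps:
Z(t) = 30 - t (Z(t) = -t - 6*(-5) = -t - 1*(-30) = -t + 30 = 30 - t)
Z(-3) - 104*l(-1) = (30 - 1*(-3)) - 104*5 = (30 + 3) - 520 = 33 - 520 = -487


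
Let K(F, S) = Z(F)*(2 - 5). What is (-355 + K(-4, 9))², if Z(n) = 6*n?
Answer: 80089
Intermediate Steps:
K(F, S) = -18*F (K(F, S) = (6*F)*(2 - 5) = (6*F)*(-3) = -18*F)
(-355 + K(-4, 9))² = (-355 - 18*(-4))² = (-355 + 72)² = (-283)² = 80089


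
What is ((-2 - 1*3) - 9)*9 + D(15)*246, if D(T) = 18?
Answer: 4302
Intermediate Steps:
((-2 - 1*3) - 9)*9 + D(15)*246 = ((-2 - 1*3) - 9)*9 + 18*246 = ((-2 - 3) - 9)*9 + 4428 = (-5 - 9)*9 + 4428 = -14*9 + 4428 = -126 + 4428 = 4302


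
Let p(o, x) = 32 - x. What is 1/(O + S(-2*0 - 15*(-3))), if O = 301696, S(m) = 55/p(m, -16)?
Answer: 48/14481463 ≈ 3.3146e-6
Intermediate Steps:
S(m) = 55/48 (S(m) = 55/(32 - 1*(-16)) = 55/(32 + 16) = 55/48)
1/(O + S(-2*0 - 15*(-3))) = 1/(301696 + 55/48) = 1/(14481463/48) = 48/14481463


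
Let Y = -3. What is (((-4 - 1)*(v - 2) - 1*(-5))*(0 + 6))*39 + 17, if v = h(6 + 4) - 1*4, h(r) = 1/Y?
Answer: 8597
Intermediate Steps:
h(r) = -⅓ (h(r) = 1/(-3) = 1*(-⅓) = -⅓)
v = -13/3 (v = -⅓ - 1*4 = -⅓ - 4 = -13/3 ≈ -4.3333)
(((-4 - 1)*(v - 2) - 1*(-5))*(0 + 6))*39 + 17 = (((-4 - 1)*(-13/3 - 2) - 1*(-5))*(0 + 6))*39 + 17 = ((-5*(-19/3) + 5)*6)*39 + 17 = ((95/3 + 5)*6)*39 + 17 = ((110/3)*6)*39 + 17 = 220*39 + 17 = 8580 + 17 = 8597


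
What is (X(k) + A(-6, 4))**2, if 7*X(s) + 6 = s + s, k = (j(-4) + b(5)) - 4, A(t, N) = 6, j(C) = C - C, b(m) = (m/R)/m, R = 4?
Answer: 3249/196 ≈ 16.577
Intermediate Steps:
b(m) = 1/4 (b(m) = (m/4)/m = 1/4)
j(C) = 0
k = -15/4 (k = (0 + 1/4) - 4 = 1/4 - 4 = -15/4 ≈ -3.7500)
X(s) = -6/7 + 2*s/7 (X(s) = -6/7 + (s + s)/7 = -6/7 + (2*s)/7 = -6/7 + 2*s/7)
(X(k) + A(-6, 4))**2 = ((-6/7 + (2/7)*(-15/4)) + 6)**2 = ((-6/7 - 15/14) + 6)**2 = (-27/14 + 6)**2 = (57/14)**2 = 3249/196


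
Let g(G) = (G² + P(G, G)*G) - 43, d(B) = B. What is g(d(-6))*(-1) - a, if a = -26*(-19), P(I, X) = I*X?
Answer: -271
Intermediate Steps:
g(G) = -43 + G² + G³ (g(G) = (G² + (G*G)*G) - 43 = (G² + G²*G) - 43 = (G² + G³) - 43 = -43 + G² + G³)
a = 494
g(d(-6))*(-1) - a = (-43 + (-6)² + (-6)³)*(-1) - 1*494 = (-43 + 36 - 216)*(-1) - 494 = -223*(-1) - 494 = 223 - 494 = -271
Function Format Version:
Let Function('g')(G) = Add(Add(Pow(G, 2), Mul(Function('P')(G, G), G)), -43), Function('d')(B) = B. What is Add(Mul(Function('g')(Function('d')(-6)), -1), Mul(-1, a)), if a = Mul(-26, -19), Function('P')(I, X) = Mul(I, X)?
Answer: -271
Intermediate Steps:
Function('g')(G) = Add(-43, Pow(G, 2), Pow(G, 3)) (Function('g')(G) = Add(Add(Pow(G, 2), Mul(Mul(G, G), G)), -43) = Add(Add(Pow(G, 2), Mul(Pow(G, 2), G)), -43) = Add(Add(Pow(G, 2), Pow(G, 3)), -43) = Add(-43, Pow(G, 2), Pow(G, 3)))
a = 494
Add(Mul(Function('g')(Function('d')(-6)), -1), Mul(-1, a)) = Add(Mul(Add(-43, Pow(-6, 2), Pow(-6, 3)), -1), Mul(-1, 494)) = Add(Mul(Add(-43, 36, -216), -1), -494) = Add(Mul(-223, -1), -494) = Add(223, -494) = -271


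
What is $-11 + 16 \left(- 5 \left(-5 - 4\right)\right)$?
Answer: $709$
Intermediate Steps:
$-11 + 16 \left(- 5 \left(-5 - 4\right)\right) = -11 + 16 \left(\left(-5\right) \left(-9\right)\right) = -11 + 16 \cdot 45 = -11 + 720 = 709$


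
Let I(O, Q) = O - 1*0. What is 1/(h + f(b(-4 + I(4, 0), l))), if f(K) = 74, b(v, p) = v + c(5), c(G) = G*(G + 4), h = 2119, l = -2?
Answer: 1/2193 ≈ 0.00045600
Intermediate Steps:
c(G) = G*(4 + G)
I(O, Q) = O (I(O, Q) = O + 0 = O)
b(v, p) = 45 + v (b(v, p) = v + 5*(4 + 5) = v + 5*9 = v + 45 = 45 + v)
1/(h + f(b(-4 + I(4, 0), l))) = 1/(2119 + 74) = 1/2193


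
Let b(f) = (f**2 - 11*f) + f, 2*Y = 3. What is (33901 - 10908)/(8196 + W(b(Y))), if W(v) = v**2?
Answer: 367888/133737 ≈ 2.7508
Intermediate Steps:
Y = 3/2 (Y = (1/2)*3 = 3/2 ≈ 1.5000)
b(f) = f**2 - 10*f
(33901 - 10908)/(8196 + W(b(Y))) = (33901 - 10908)/(8196 + (3*(-10 + 3/2)/2)**2) = 22993/(8196 + ((3/2)*(-17/2))**2) = 22993/(8196 + (-51/4)**2) = 22993/(8196 + 2601/16) = 22993/(133737/16) = 22993*(16/133737) = 367888/133737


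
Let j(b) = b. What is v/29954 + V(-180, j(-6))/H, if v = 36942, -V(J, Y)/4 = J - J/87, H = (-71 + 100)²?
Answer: 759614499/365274053 ≈ 2.0796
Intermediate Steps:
H = 841 (H = 29² = 841)
V(J, Y) = -344*J/87 (V(J, Y) = -4*(J - J/87) = -344*J/87)
v/29954 + V(-180, j(-6))/H = 36942/29954 - 344/87*(-180)/841 = 36942*(1/29954) + (20640/29)*(1/841) = 18471/14977 + 20640/24389 = 759614499/365274053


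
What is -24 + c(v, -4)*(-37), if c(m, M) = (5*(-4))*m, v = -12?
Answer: -8904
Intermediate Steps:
c(m, M) = -20*m
-24 + c(v, -4)*(-37) = -24 - 20*(-12)*(-37) = -24 + 240*(-37) = -24 - 8880 = -8904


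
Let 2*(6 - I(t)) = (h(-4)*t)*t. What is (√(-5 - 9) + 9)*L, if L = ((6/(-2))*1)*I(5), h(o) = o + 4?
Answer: -162 - 18*I*√14 ≈ -162.0 - 67.35*I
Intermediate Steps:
h(o) = 4 + o
I(t) = 6 (I(t) = 6 - (4 - 4)*t*t/2 = 6 - 0*t*t/2 = 6 - 0*t = 6 - ½*0 = 6 + 0 = 6)
L = -18 (L = ((6/(-2))*1)*6 = ((6*(-½))*1)*6 = -3*1*6 = -3*6 = -18)
(√(-5 - 9) + 9)*L = (√(-5 - 9) + 9)*(-18) = (√(-14) + 9)*(-18) = (I*√14 + 9)*(-18) = (9 + I*√14)*(-18) = -162 - 18*I*√14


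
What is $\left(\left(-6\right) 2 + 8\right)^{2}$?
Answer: $16$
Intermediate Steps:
$\left(\left(-6\right) 2 + 8\right)^{2} = \left(-12 + 8\right)^{2} = \left(-4\right)^{2} = 16$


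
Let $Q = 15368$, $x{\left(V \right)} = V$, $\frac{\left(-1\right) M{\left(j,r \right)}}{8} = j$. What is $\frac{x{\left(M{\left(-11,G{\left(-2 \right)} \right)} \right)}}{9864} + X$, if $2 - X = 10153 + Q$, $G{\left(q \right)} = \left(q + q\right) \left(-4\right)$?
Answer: $- \frac{31464916}{1233} \approx -25519.0$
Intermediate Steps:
$G{\left(q \right)} = - 8 q$ ($G{\left(q \right)} = 2 q \left(-4\right) = - 8 q$)
$M{\left(j,r \right)} = - 8 j$
$X = -25519$ ($X = 2 - \left(10153 + 15368\right) = 2 - 25521 = -25519$)
$\frac{x{\left(M{\left(-11,G{\left(-2 \right)} \right)} \right)}}{9864} + X = \frac{\left(-8\right) \left(-11\right)}{9864} - 25519 = 88 \cdot \frac{1}{9864} - 25519 = \frac{11}{1233} - 25519 = - \frac{31464916}{1233}$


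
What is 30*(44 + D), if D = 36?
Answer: 2400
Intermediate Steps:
30*(44 + D) = 30*(44 + 36) = 30*80 = 2400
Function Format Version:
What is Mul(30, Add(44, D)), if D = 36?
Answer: 2400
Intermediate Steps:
Mul(30, Add(44, D)) = Mul(30, Add(44, 36)) = Mul(30, 80) = 2400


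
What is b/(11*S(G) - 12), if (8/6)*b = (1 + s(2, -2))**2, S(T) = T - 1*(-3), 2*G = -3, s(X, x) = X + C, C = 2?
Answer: 25/6 ≈ 4.1667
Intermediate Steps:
s(X, x) = 2 + X (s(X, x) = X + 2 = 2 + X)
G = -3/2 (G = (1/2)*(-3) = -3/2 ≈ -1.5000)
S(T) = 3 + T (S(T) = T + 3 = 3 + T)
b = 75/4 (b = 3*(1 + (2 + 2))**2/4 = 3*(1 + 4)**2/4 = (3/4)*5**2 = (3/4)*25 = 75/4 ≈ 18.750)
b/(11*S(G) - 12) = 75/(4*(11*(3 - 3/2) - 12)) = 75/(4*(11*(3/2) - 12)) = 75/(4*(33/2 - 12)) = 75/(4*(9/2)) = (75/4)*(2/9) = 25/6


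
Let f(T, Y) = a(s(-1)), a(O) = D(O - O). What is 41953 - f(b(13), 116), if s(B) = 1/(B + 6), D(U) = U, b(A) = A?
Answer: 41953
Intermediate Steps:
s(B) = 1/(6 + B)
a(O) = 0 (a(O) = O - O = 0)
f(T, Y) = 0
41953 - f(b(13), 116) = 41953 - 1*0 = 41953 + 0 = 41953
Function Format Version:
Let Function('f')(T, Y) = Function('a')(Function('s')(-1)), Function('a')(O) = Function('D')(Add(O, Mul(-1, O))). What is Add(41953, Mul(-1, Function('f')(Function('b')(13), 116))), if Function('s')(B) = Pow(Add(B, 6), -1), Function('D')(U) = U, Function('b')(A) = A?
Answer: 41953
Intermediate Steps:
Function('s')(B) = Pow(Add(6, B), -1)
Function('a')(O) = 0 (Function('a')(O) = Add(O, Mul(-1, O)) = 0)
Function('f')(T, Y) = 0
Add(41953, Mul(-1, Function('f')(Function('b')(13), 116))) = Add(41953, Mul(-1, 0)) = Add(41953, 0) = 41953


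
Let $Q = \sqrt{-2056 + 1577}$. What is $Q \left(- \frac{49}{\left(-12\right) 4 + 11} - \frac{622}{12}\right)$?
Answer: $- \frac{11213 i \sqrt{479}}{222} \approx - 1105.4 i$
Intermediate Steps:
$Q = i \sqrt{479}$ ($Q = \sqrt{-479} = i \sqrt{479} \approx 21.886 i$)
$Q \left(- \frac{49}{\left(-12\right) 4 + 11} - \frac{622}{12}\right) = i \sqrt{479} \left(- \frac{49}{\left(-12\right) 4 + 11} - \frac{622}{12}\right) = i \sqrt{479} \left(- \frac{49}{-48 + 11} - \frac{311}{6}\right) = i \sqrt{479} \left(- \frac{49}{-37} - \frac{311}{6}\right) = i \sqrt{479} \left(\left(-49\right) \left(- \frac{1}{37}\right) - \frac{311}{6}\right) = i \sqrt{479} \left(\frac{49}{37} - \frac{311}{6}\right) = i \sqrt{479} \left(- \frac{11213}{222}\right) = - \frac{11213 i \sqrt{479}}{222}$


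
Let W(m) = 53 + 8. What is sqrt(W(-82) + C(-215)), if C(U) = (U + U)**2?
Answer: sqrt(184961) ≈ 430.07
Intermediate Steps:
W(m) = 61
C(U) = 4*U**2 (C(U) = (2*U)**2 = 4*U**2)
sqrt(W(-82) + C(-215)) = sqrt(61 + 4*(-215)**2) = sqrt(61 + 4*46225) = sqrt(61 + 184900) = sqrt(184961)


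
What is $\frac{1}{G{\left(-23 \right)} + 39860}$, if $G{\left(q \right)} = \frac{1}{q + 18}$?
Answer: $\frac{5}{199299} \approx 2.5088 \cdot 10^{-5}$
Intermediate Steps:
$G{\left(q \right)} = \frac{1}{18 + q}$
$\frac{1}{G{\left(-23 \right)} + 39860} = \frac{1}{\frac{1}{18 - 23} + 39860} = \frac{1}{\frac{1}{-5} + 39860} = \frac{1}{- \frac{1}{5} + 39860} = \frac{1}{\frac{199299}{5}} = \frac{5}{199299}$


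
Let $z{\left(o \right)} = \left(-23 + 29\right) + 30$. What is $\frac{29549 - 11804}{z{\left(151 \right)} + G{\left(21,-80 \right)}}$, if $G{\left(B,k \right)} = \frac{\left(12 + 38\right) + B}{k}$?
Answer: $\frac{1419600}{2809} \approx 505.38$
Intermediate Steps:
$G{\left(B,k \right)} = \frac{50 + B}{k}$
$z{\left(o \right)} = 36$ ($z{\left(o \right)} = 6 + 30 = 36$)
$\frac{29549 - 11804}{z{\left(151 \right)} + G{\left(21,-80 \right)}} = \frac{29549 - 11804}{36 + \frac{50 + 21}{-80}} = \frac{17745}{36 - \frac{71}{80}} = \frac{17745}{\frac{2809}{80}} = 17745 \cdot \frac{80}{2809} = \frac{1419600}{2809}$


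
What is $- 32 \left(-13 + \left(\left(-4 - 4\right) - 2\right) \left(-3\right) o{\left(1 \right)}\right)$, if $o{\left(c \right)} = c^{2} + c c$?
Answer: $-1504$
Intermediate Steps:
$o{\left(c \right)} = 2 c^{2}$ ($o{\left(c \right)} = c^{2} + c^{2} = 2 c^{2}$)
$- 32 \left(-13 + \left(\left(-4 - 4\right) - 2\right) \left(-3\right) o{\left(1 \right)}\right) = - 32 \left(-13 + \left(\left(-4 - 4\right) - 2\right) \left(-3\right) 2 \cdot 1^{2}\right) = - 32 \left(-13 + \left(\left(-4 - 4\right) - 2\right) \left(-3\right) 2 \cdot 1\right) = - 32 \left(-13 + \left(-8 - 2\right) \left(-3\right) 2\right) = - 32 \left(-13 + \left(-10\right) \left(-3\right) 2\right) = - 32 \left(-13 + 30 \cdot 2\right) = - 32 \left(-13 + 60\right) = \left(-32\right) 47 = -1504$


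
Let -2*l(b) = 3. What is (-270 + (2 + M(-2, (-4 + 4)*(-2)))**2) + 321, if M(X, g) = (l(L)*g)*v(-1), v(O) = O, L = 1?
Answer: 55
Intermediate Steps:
l(b) = -3/2 (l(b) = -1/2*3 = -3/2)
M(X, g) = 3*g/2 (M(X, g) = -3*g/2*(-1) = 3*g/2)
(-270 + (2 + M(-2, (-4 + 4)*(-2)))**2) + 321 = (-270 + (2 + 3*((-4 + 4)*(-2))/2)**2) + 321 = (-270 + (2 + 3*(0*(-2))/2)**2) + 321 = (-270 + (2 + (3/2)*0)**2) + 321 = (-270 + (2 + 0)**2) + 321 = (-270 + 2**2) + 321 = (-270 + 4) + 321 = -266 + 321 = 55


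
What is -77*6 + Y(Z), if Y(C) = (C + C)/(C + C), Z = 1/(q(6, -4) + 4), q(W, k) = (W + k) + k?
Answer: -461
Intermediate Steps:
q(W, k) = W + 2*k
Z = ½ (Z = 1/((6 + 2*(-4)) + 4) = 1/((6 - 8) + 4) = 1/(-2 + 4) = 1/2 = ½ ≈ 0.50000)
Y(C) = 1 (Y(C) = (2*C)/((2*C)) = (2*C)*(1/(2*C)) = 1)
-77*6 + Y(Z) = -77*6 + 1 = -462 + 1 = -461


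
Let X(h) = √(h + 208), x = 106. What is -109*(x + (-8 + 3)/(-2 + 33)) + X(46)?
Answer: -357629/31 + √254 ≈ -11520.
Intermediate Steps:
X(h) = √(208 + h)
-109*(x + (-8 + 3)/(-2 + 33)) + X(46) = -109*(106 + (-8 + 3)/(-2 + 33)) + √(208 + 46) = -109*(106 - 5/31) + √254 = -109*3281/31 + √254 = -357629/31 + √254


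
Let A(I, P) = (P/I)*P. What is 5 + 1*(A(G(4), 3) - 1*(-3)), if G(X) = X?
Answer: 41/4 ≈ 10.250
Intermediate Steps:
A(I, P) = P**2/I
5 + 1*(A(G(4), 3) - 1*(-3)) = 5 + 1*(3**2/4 - 1*(-3)) = 5 + 1*((1/4)*9 + 3) = 5 + 1*(9/4 + 3) = 5 + 1*(21/4) = 5 + 21/4 = 41/4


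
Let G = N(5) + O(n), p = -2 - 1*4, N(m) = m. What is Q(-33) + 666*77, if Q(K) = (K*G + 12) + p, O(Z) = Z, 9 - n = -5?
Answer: 50661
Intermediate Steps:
n = 14 (n = 9 - 1*(-5) = 9 + 5 = 14)
p = -6 (p = -2 - 4 = -6)
G = 19 (G = 5 + 14 = 19)
Q(K) = 6 + 19*K (Q(K) = (K*19 + 12) - 6 = (19*K + 12) - 6 = (12 + 19*K) - 6 = 6 + 19*K)
Q(-33) + 666*77 = (6 + 19*(-33)) + 666*77 = (6 - 627) + 51282 = -621 + 51282 = 50661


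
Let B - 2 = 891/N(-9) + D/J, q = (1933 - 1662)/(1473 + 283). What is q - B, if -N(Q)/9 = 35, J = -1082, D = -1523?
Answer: -14120521/33249860 ≈ -0.42468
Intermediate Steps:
N(Q) = -315 (N(Q) = -9*35 = -315)
q = 271/1756 ≈ 0.15433
B = 21927/37870 (B = 2 + (891/(-315) - 1523/(-1082)) = 2 + (891*(-1/315) - 1523*(-1/1082)) = 2 + (-99/35 + 1523/1082) = 2 - 53813/37870 = 21927/37870 ≈ 0.57901)
q - B = 271/1756 - 1*21927/37870 = 271/1756 - 21927/37870 = -14120521/33249860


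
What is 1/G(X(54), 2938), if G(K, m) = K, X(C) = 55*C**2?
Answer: 1/160380 ≈ 6.2352e-6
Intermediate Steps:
1/G(X(54), 2938) = 1/(55*54**2) = 1/(55*2916) = 1/160380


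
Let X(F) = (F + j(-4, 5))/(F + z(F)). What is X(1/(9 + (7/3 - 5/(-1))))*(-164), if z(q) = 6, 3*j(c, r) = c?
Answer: 2788/81 ≈ 34.420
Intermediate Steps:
j(c, r) = c/3
X(F) = (-4/3 + F)/(6 + F) (X(F) = (F + (1/3)*(-4))/(F + 6) = (F - 4/3)/(6 + F) = (-4/3 + F)/(6 + F))
X(1/(9 + (7/3 - 5/(-1))))*(-164) = ((-4/3 + 1/(9 + (7/3 - 5/(-1))))/(6 + 1/(9 + (7/3 - 5/(-1)))))*(-164) = ((-4/3 + 1/(9 + (7*(1/3) - 5*(-1))))/(6 + 1/(9 + (7*(1/3) - 5*(-1)))))*(-164) = ((-4/3 + 1/(9 + (7/3 + 5)))/(6 + 1/(9 + (7/3 + 5))))*(-164) = ((-4/3 + 1/(9 + 22/3))/(6 + 1/(9 + 22/3)))*(-164) = ((-4/3 + 1/(49/3))/(6 + 1/(49/3)))*(-164) = ((-4/3 + 3/49)/(6 + 3/49))*(-164) = (-187/147/(297/49))*(-164) = ((49/297)*(-187/147))*(-164) = -17/81*(-164) = 2788/81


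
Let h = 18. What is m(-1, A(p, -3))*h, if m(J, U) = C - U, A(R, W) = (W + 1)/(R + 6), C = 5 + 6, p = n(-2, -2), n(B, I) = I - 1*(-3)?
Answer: 1422/7 ≈ 203.14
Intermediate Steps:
n(B, I) = 3 + I (n(B, I) = I + 3 = 3 + I)
p = 1 (p = 3 - 2 = 1)
C = 11
A(R, W) = (1 + W)/(6 + R)
m(J, U) = 11 - U
m(-1, A(p, -3))*h = (11 - (1 - 3)/(6 + 1))*18 = (11 - (-2)/7)*18 = (11 - 1*(-2/7))*18 = (11 + 2/7)*18 = (79/7)*18 = 1422/7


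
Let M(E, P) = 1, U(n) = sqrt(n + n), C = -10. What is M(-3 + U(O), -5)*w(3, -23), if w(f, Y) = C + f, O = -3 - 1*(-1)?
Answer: -7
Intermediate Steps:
O = -2 (O = -3 + 1 = -2)
w(f, Y) = -10 + f
U(n) = sqrt(2)*sqrt(n) (U(n) = sqrt(2*n) = sqrt(2)*sqrt(n))
M(-3 + U(O), -5)*w(3, -23) = 1*(-10 + 3) = 1*(-7) = -7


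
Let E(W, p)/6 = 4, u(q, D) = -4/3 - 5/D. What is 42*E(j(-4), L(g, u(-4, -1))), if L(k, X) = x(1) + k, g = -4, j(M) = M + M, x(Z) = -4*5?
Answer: 1008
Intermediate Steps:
x(Z) = -20
u(q, D) = -4/3 - 5/D (u(q, D) = -4*1/3 - 5/D = -4/3 - 5/D)
j(M) = 2*M
L(k, X) = -20 + k
E(W, p) = 24 (E(W, p) = 6*4 = 24)
42*E(j(-4), L(g, u(-4, -1))) = 42*24 = 1008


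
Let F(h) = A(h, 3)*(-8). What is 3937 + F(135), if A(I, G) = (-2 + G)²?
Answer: 3929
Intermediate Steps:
F(h) = -8 (F(h) = (-2 + 3)²*(-8) = 1²*(-8) = 1*(-8) = -8)
3937 + F(135) = 3937 - 8 = 3929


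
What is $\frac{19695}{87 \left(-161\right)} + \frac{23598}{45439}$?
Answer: $- \frac{188127973}{212154691} \approx -0.88675$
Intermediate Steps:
$\frac{19695}{87 \left(-161\right)} + \frac{23598}{45439} = \frac{19695}{-14007} + 23598 \cdot \frac{1}{45439} = 19695 \left(- \frac{1}{14007}\right) + \frac{23598}{45439} = - \frac{6565}{4669} + \frac{23598}{45439} = - \frac{188127973}{212154691}$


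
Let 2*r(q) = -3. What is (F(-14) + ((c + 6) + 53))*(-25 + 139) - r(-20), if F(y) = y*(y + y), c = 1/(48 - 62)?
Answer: 719703/14 ≈ 51407.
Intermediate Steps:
c = -1/14 (c = 1/(-14) = -1/14 ≈ -0.071429)
r(q) = -3/2 (r(q) = (1/2)*(-3) = -3/2)
F(y) = 2*y**2 (F(y) = y*(2*y) = 2*y**2)
(F(-14) + ((c + 6) + 53))*(-25 + 139) - r(-20) = (2*(-14)**2 + ((-1/14 + 6) + 53))*(-25 + 139) - 1*(-3/2) = (2*196 + (83/14 + 53))*114 + 3/2 = (392 + 825/14)*114 + 3/2 = (6313/14)*114 + 3/2 = 359841/7 + 3/2 = 719703/14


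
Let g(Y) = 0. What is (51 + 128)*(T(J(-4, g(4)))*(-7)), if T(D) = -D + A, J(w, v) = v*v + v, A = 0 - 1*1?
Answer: 1253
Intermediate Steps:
A = -1 (A = 0 - 1 = -1)
J(w, v) = v + v² (J(w, v) = v² + v = v + v²)
T(D) = -1 - D (T(D) = -D - 1 = -1 - D)
(51 + 128)*(T(J(-4, g(4)))*(-7)) = (51 + 128)*((-1 - 0*(1 + 0))*(-7)) = 179*((-1 - 0)*(-7)) = 179*((-1 - 1*0)*(-7)) = 179*((-1 + 0)*(-7)) = 179*(-1*(-7)) = 179*7 = 1253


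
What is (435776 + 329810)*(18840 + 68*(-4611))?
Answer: -225624318888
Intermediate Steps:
(435776 + 329810)*(18840 + 68*(-4611)) = 765586*(18840 - 313548) = 765586*(-294708) = -225624318888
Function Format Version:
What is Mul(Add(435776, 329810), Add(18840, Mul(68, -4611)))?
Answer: -225624318888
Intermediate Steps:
Mul(Add(435776, 329810), Add(18840, Mul(68, -4611))) = Mul(765586, Add(18840, -313548)) = Mul(765586, -294708) = -225624318888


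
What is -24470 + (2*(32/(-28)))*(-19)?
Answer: -170986/7 ≈ -24427.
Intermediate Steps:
-24470 + (2*(32/(-28)))*(-19) = -24470 + (2*(32*(-1/28)))*(-19) = -24470 + (2*(-8/7))*(-19) = -24470 - 16/7*(-19) = -24470 + 304/7 = -170986/7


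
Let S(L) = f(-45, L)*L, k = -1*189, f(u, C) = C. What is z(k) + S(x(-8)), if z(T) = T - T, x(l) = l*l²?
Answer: 262144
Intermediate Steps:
x(l) = l³
k = -189
S(L) = L² (S(L) = L*L = L²)
z(T) = 0
z(k) + S(x(-8)) = 0 + ((-8)³)² = 0 + (-512)² = 0 + 262144 = 262144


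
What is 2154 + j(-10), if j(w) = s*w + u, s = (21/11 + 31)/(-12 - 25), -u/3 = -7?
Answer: 888845/407 ≈ 2183.9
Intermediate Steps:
u = 21 (u = -3*(-7) = 21)
s = -362/407 (s = (21*(1/11) + 31)/(-37) = (21/11 + 31)*(-1/37) = (362/11)*(-1/37) = -362/407 ≈ -0.88943)
j(w) = 21 - 362*w/407 (j(w) = -362*w/407 + 21 = 21 - 362*w/407)
2154 + j(-10) = 2154 + (21 - 362/407*(-10)) = 2154 + (21 + 3620/407) = 2154 + 12167/407 = 888845/407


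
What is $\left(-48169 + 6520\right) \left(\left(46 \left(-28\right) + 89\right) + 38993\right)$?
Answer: $-1574082306$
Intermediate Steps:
$\left(-48169 + 6520\right) \left(\left(46 \left(-28\right) + 89\right) + 38993\right) = - 41649 \left(\left(-1288 + 89\right) + 38993\right) = - 41649 \left(-1199 + 38993\right) = \left(-41649\right) 37794 = -1574082306$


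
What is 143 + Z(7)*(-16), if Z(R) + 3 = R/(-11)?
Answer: 2213/11 ≈ 201.18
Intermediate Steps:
Z(R) = -3 - R/11 (Z(R) = -3 + R/(-11) = -3 + R*(-1/11) = -3 - R/11)
143 + Z(7)*(-16) = 143 + (-3 - 1/11*7)*(-16) = 143 + (-3 - 7/11)*(-16) = 143 - 40/11*(-16) = 143 + 640/11 = 2213/11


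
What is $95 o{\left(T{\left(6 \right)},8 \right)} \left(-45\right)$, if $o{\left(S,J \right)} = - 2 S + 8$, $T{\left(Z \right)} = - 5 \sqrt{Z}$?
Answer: $-34200 - 42750 \sqrt{6} \approx -1.3892 \cdot 10^{5}$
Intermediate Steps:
$o{\left(S,J \right)} = 8 - 2 S$
$95 o{\left(T{\left(6 \right)},8 \right)} \left(-45\right) = 95 \left(8 - 2 \left(- 5 \sqrt{6}\right)\right) \left(-45\right) = 95 \left(8 + 10 \sqrt{6}\right) \left(-45\right) = \left(760 + 950 \sqrt{6}\right) \left(-45\right) = -34200 - 42750 \sqrt{6}$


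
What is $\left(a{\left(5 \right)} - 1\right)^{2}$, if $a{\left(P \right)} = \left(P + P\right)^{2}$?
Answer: $9801$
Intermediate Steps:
$a{\left(P \right)} = 4 P^{2}$ ($a{\left(P \right)} = \left(2 P\right)^{2} = 4 P^{2}$)
$\left(a{\left(5 \right)} - 1\right)^{2} = \left(4 \cdot 5^{2} - 1\right)^{2} = \left(4 \cdot 25 - 1\right)^{2} = \left(100 - 1\right)^{2} = 99^{2} = 9801$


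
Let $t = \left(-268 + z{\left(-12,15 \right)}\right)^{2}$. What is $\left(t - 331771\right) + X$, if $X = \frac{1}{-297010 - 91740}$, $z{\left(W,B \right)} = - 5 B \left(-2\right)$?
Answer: $- \frac{123563021251}{388750} \approx -3.1785 \cdot 10^{5}$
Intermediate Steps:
$z{\left(W,B \right)} = 10 B$
$X = - \frac{1}{388750}$ ($X = \frac{1}{-388750} = - \frac{1}{388750} \approx -2.5723 \cdot 10^{-6}$)
$t = 13924$ ($t = \left(-268 + 10 \cdot 15\right)^{2} = \left(-268 + 150\right)^{2} = \left(-118\right)^{2} = 13924$)
$\left(t - 331771\right) + X = \left(13924 - 331771\right) - \frac{1}{388750} = -317847 - \frac{1}{388750} = - \frac{123563021251}{388750}$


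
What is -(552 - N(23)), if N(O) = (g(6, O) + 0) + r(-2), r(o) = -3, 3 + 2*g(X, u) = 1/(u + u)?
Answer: -51197/92 ≈ -556.49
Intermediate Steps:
g(X, u) = -3/2 + 1/(4*u) (g(X, u) = -3/2 + 1/(2*(u + u)) = -3/2 + 1/(2*((2*u))) = -3/2 + (1/(2*u))/2 = -3/2 + 1/(4*u))
N(O) = -3 + (1 - 6*O)/(4*O) (N(O) = ((1 - 6*O)/(4*O) + 0) - 3 = (1 - 6*O)/(4*O) - 3 = -3 + (1 - 6*O)/(4*O))
-(552 - N(23)) = -(552 - (1 - 18*23)/(4*23)) = -(552 - (1 - 414)/(4*23)) = -(552 - (-413)/(4*23)) = -(552 - 1*(-413/92)) = -(552 + 413/92) = -1*51197/92 = -51197/92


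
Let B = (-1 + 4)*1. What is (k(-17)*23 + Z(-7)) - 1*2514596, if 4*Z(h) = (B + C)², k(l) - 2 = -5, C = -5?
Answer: -2514664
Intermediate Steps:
B = 3 (B = 3*1 = 3)
k(l) = -3 (k(l) = 2 - 5 = -3)
Z(h) = 1 (Z(h) = (3 - 5)²/4 = (¼)*(-2)² = (¼)*4 = 1)
(k(-17)*23 + Z(-7)) - 1*2514596 = (-3*23 + 1) - 1*2514596 = (-69 + 1) - 2514596 = -68 - 2514596 = -2514664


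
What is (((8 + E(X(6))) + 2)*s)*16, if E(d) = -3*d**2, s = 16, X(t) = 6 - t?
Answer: 2560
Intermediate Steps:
(((8 + E(X(6))) + 2)*s)*16 = (((8 - 3*(6 - 1*6)**2) + 2)*16)*16 = (((8 - 3*(6 - 6)**2) + 2)*16)*16 = (((8 - 3*0**2) + 2)*16)*16 = (((8 - 3*0) + 2)*16)*16 = (((8 + 0) + 2)*16)*16 = ((8 + 2)*16)*16 = (10*16)*16 = 160*16 = 2560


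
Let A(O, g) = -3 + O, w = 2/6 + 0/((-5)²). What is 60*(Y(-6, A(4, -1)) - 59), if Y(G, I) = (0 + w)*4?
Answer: -3460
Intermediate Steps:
w = ⅓ (w = 2*(⅙) + 0/25 = ⅓ + 0*(1/25) = ⅓ + 0 = ⅓ ≈ 0.33333)
Y(G, I) = 4/3 (Y(G, I) = (0 + ⅓)*4 = (⅓)*4 = 4/3)
60*(Y(-6, A(4, -1)) - 59) = 60*(4/3 - 59) = 60*(-173/3) = -3460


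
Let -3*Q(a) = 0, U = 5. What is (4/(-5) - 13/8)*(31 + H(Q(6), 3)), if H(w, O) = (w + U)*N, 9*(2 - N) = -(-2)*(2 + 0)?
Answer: -33853/360 ≈ -94.036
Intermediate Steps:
Q(a) = 0 (Q(a) = -⅓*0 = 0)
N = 14/9 (N = 2 - (-1)*(-2*(2 + 0))/9 = 2 - (-1)*(-2*2)/9 = 2 - (-1)*(-4)/9 = 2 - ⅑*4 = 2 - 4/9 = 14/9 ≈ 1.5556)
H(w, O) = 70/9 + 14*w/9 (H(w, O) = (w + 5)*(14/9) = (5 + w)*(14/9) = 70/9 + 14*w/9)
(4/(-5) - 13/8)*(31 + H(Q(6), 3)) = (4/(-5) - 13/8)*(31 + (70/9 + (14/9)*0)) = (4*(-⅕) - 13*⅛)*(31 + (70/9 + 0)) = (-⅘ - 13/8)*(31 + 70/9) = -97/40*349/9 = -33853/360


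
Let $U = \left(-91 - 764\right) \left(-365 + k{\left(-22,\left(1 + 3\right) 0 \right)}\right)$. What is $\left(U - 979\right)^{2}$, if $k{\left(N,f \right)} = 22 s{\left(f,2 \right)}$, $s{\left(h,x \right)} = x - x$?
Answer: $96780721216$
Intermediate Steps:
$s{\left(h,x \right)} = 0$
$k{\left(N,f \right)} = 0$ ($k{\left(N,f \right)} = 22 \cdot 0 = 0$)
$U = 312075$ ($U = \left(-91 - 764\right) \left(-365 + 0\right) = \left(-855\right) \left(-365\right) = 312075$)
$\left(U - 979\right)^{2} = \left(312075 - 979\right)^{2} = 311096^{2} = 96780721216$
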